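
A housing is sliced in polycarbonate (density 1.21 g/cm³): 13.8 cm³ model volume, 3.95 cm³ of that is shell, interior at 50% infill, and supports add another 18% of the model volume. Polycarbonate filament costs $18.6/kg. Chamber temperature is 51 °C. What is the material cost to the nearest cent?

Interior volume = 13.8 − 3.95, so 9.85 cm³.
Infill volume = 0.50 × 9.85, so 4.925 cm³.
Support = 0.18 × 13.8 = 2.484 cm³.
Deposited volume = 3.95 + 4.925 + 2.484, so 11.359 cm³.
Mass: 11.359 × 1.21 → 13.74439 g.
At $18.6/kg: 13.74439/1000 × 18.6 = $0.26.

$0.26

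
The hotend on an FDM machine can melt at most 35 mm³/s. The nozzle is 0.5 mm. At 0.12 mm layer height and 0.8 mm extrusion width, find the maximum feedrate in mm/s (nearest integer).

365 mm/s

Bead cross-section = 0.12 × 0.8, so 0.096 mm².
Max speed = 35 / 0.096 = 364.58 ≈ 365 mm/s.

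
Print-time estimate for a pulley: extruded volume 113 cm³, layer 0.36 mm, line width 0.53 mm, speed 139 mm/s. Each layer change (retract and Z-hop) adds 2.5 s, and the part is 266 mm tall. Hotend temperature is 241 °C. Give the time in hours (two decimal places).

1.70 hours

Bead cross-section: 0.36 × 0.53 → 0.1908 mm².
Total extruded path = 113000/0.1908 = 592243.2 mm.
Extrusion time = 592243.2 / 139, so 4260.7 s.
Layer count = ceil(266 / 0.36) = 739.
Z-hop total = 739 × 2.5, so 1847.5 s.
Total = 4260.7 + 1847.5 = 6108.2 s = 1.70 hours.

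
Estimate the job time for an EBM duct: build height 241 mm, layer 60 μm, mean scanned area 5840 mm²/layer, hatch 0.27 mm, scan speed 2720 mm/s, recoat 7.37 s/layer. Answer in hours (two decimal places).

17.10 hours

Layers = ⌈241/0.06⌉ = 4017.
Per-layer scan distance = 5840 / 0.27, so 21629.6 mm.
Scan time per layer: 21629.6 / 2720 → 7.9521 s.
Per-layer time: 7.9521 + 7.37 → 15.3221 s.
Total: 4017 × 15.3221 s = 61548.8757 s → 17.10 hours.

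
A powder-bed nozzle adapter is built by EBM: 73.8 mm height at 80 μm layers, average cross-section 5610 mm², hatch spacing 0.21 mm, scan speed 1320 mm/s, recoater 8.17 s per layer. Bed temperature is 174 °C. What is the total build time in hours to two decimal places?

Number of layers: 73.8 / 0.08 → 923 (rounded up).
Per-layer scan distance = 5610 / 0.21, so 26714.3 mm.
Scan time per layer = 26714.3 / 1320 = 20.2381 s.
Time per layer = 20.2381 + 8.17 = 28.4081 s.
Total: 923 × 28.4081 s = 26220.6763 s → 7.28 hours.

7.28 hours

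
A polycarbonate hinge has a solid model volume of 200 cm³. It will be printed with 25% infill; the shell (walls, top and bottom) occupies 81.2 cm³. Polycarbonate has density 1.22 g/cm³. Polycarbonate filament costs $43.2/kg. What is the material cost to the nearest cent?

Infill region: 200 − 81.2 → 118.8 cm³.
Deposited infill = 0.25 × 118.8 = 29.7 cm³.
Deposited volume = 81.2 + 29.7, so 110.9 cm³.
Mass = 110.9 × 1.22, so 135.298 g.
Cost = 135.298 g / 1000 × $43.2/kg = $5.84.

$5.84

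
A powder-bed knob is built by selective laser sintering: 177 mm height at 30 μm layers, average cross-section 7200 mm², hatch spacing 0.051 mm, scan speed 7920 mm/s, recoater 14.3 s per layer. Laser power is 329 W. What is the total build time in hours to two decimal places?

52.65 hours

Layers = ⌈177/0.03⌉ = 5900.
Per-layer scan distance: 7200 / 0.051 → 141176.5 mm.
Scan time per layer = 141176.5 / 7920 = 17.8253 s.
Layer cycle: 17.8253 + 14.3 → 32.1253 s.
Build time = 5900 × 32.1253 = 189539.27 s = 52.65 hours.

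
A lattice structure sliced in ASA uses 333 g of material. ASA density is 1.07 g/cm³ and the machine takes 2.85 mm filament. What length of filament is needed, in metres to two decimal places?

Volume = 333 g / 1.07 g·cm⁻³ = 311.215 cm³ = 311215 mm³.
Filament cross-section = π × (2.85/2)² = 6.3794 mm².
L = V/A = 311215/6.3794 = 48784.37 mm → 48.78 m.

48.78 m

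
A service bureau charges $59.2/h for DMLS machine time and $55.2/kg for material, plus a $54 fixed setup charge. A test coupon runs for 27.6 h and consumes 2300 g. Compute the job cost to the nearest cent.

$1814.88

Time charge: 59.2 × 27.6 → $1633.92.
Material charge = 55.2 × 2300/1000, so $126.96.
Adding setup: 1633.92 + 126.96 + 54 → $1814.88.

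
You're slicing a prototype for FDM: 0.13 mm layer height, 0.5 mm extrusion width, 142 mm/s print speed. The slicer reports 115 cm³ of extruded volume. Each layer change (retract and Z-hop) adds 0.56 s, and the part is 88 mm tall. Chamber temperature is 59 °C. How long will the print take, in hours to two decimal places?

3.57 hours

Bead cross-section = 0.13 × 0.5 = 0.065 mm².
Total extruded path = 115000/0.065 = 1769230.8 mm.
Time extruding: 1769230.8 / 142 → 12459.4 s.
Layer count = ceil(88 / 0.13) = 677.
Z-hop total = 677 × 0.56, so 379.12 s.
Altogether 12459.4 + 379.12 = 12838.52 s, i.e. 3.57 hours.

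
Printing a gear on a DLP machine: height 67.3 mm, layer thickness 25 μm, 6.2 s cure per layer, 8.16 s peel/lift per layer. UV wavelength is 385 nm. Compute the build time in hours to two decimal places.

10.74 hours

Layers = ⌈67.3/0.025⌉ = 2692.
Each layer takes: 6.2 + 8.16 → 14.36 s.
Total = 2692 × 14.36 = 38657.12 s = 10.74 hours.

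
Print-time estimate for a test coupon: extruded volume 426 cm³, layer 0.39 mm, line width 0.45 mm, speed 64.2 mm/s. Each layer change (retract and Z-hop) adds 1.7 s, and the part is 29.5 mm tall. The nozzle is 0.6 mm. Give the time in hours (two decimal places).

Bead cross-section = 0.39 × 0.45, so 0.1755 mm².
Total extruded path = 426000/0.1755 = 2427350.4 mm.
Time extruding = 2427350.4 / 64.2, so 37809.2 s.
Number of layers: 29.5 / 0.39 → 76 (rounded up).
Z-hop total = 76 × 1.7, so 129.2 s.
Total = 37809.2 + 129.2 = 37938.4 s = 10.54 hours.

10.54 hours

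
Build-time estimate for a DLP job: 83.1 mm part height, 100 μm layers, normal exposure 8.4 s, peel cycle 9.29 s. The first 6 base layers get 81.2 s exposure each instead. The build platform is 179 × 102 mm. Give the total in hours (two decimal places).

4.20 hours

Layers = ⌈83.1/0.1⌉ = 831.
Bottom layers = 6 × (81.2 + 9.29), so 542.94 s.
Remaining layers = 825 × (8.4 + 9.29) = 14594.25 s.
Total = 542.94 + 14594.25 = 15137.19 s = 4.20 hours.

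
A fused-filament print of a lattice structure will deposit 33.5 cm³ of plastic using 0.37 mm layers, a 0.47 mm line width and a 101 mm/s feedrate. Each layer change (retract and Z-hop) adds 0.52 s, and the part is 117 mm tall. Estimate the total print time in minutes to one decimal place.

34.5 minutes

Bead cross-section: 0.37 × 0.47 → 0.1739 mm².
Toolpath length = 33.5 cm³ / 0.1739 mm² = 33500 / 0.1739 = 192639.4 mm.
Print-move time = 192639.4 / 101, so 1907.3 s.
Layers = ⌈117/0.37⌉ = 317.
Layer-change overhead: 317 × 0.52 → 164.84 s.
Total = 1907.3 + 164.84 = 2072.14 s = 34.5 minutes.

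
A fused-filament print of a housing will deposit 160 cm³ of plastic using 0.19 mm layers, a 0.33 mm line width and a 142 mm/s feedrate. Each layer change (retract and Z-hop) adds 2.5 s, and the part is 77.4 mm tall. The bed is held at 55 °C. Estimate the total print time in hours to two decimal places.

Line area: 0.19 × 0.33 → 0.0627 mm².
Toolpath length = 160 cm³ / 0.0627 mm² = 160000 / 0.0627 = 2551834.1 mm.
Print-move time: 2551834.1 / 142 → 17970.7 s.
Layer count = ceil(77.4 / 0.19) = 408.
Non-print overhead = 408 × 2.5, so 1020 s.
Total = 17970.7 + 1020 = 18990.7 s = 5.28 hours.

5.28 hours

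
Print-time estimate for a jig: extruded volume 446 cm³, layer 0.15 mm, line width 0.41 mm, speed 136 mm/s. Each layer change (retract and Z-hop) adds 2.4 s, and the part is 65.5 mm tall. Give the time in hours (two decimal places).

Bead cross-section: 0.15 × 0.41 → 0.0615 mm².
Toolpath length = 446 cm³ / 0.0615 mm² = 446000 / 0.0615 = 7252032.5 mm.
Time extruding = 7252032.5 / 136, so 53323.8 s.
Layer count = ceil(65.5 / 0.15) = 437.
Z-hop total: 437 × 2.4 → 1048.8 s.
Altogether 53323.8 + 1048.8 = 54372.6 s, i.e. 15.10 hours.

15.10 hours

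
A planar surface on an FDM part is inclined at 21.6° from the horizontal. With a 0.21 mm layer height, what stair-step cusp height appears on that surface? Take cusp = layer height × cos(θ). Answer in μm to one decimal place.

Cusp = layer height × cos(21.6°) = 0.21 × 0.9298 = 0.195258 mm = 195.3 μm.

195.3 μm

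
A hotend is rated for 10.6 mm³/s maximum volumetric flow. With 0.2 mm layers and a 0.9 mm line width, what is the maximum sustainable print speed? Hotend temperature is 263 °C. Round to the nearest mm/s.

59 mm/s

Extrusion cross-section = 0.2 × 0.9, so 0.18 mm².
Max speed = 10.6 / 0.18 = 58.89 ≈ 59 mm/s.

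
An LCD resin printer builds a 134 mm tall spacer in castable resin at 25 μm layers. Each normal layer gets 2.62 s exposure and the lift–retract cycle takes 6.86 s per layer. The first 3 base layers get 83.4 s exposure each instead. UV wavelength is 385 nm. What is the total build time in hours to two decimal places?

Number of layers: 134 / 0.025 → 5360 (rounded up).
Bottom layers = 3 × (83.4 + 6.86), so 270.78 s.
Regular layers = 5357 × (2.62 + 6.86), so 50784.36 s.
Total = 270.78 + 50784.36 = 51055.14 s = 14.18 hours.

14.18 hours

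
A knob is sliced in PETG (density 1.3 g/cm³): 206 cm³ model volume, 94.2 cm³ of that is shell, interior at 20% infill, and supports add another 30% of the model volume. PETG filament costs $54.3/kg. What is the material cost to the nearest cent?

Interior volume: 206 − 94.2 → 111.8 cm³.
Infill deposited: 0.20 × 111.8 → 22.36 cm³.
Support: 0.30 × 206 → 61.8 cm³.
Deposited volume = 94.2 + 22.36 + 61.8, so 178.36 cm³.
Mass = 178.36 × 1.3, so 231.868 g.
At $54.3/kg: 231.868/1000 × 54.3 = $12.59.

$12.59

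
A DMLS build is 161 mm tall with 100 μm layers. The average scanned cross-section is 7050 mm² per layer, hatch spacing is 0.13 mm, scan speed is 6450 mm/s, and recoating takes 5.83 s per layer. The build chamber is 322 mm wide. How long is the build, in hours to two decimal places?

6.37 hours

Layer count = ceil(161 / 0.1) = 1610.
Scan path per layer = 7050 / 0.13, so 54230.8 mm.
Laser time per layer: 54230.8 / 6450 → 8.4079 s.
Per-layer time: 8.4079 + 5.83 → 14.2379 s.
Total: 1610 × 14.2379 s = 22923.019 s → 6.37 hours.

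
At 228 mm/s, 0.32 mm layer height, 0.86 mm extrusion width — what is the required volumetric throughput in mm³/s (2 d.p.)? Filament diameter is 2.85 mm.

Bead cross-section = 0.32 × 0.86, so 0.2752 mm².
Q = v·A = 228 × 0.2752 = 62.75 mm³/s.

62.75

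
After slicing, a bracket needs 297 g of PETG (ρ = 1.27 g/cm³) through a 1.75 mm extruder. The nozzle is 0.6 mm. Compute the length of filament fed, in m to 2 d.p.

97.23 m

Extruded volume: 297/1.27 = 233.8583 cm³ (233858.3 mm³).
Cross-section of 1.75 mm filament: π·(1.75/2)² = 2.4053 mm².
Length = 233858.3 / 2.4053 = 97226.25 mm = 97.23 m.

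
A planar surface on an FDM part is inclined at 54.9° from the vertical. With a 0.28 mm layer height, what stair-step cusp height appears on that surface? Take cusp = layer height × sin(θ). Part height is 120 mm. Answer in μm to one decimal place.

sin(54.9°) = 0.8181, so cusp = 0.28 × 0.8181 = 0.229068 mm → 229.1 μm.

229.1 μm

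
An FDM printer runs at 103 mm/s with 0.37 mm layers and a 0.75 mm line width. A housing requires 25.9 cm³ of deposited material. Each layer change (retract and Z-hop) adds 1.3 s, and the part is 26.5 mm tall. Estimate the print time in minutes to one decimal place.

16.7 minutes

Bead cross-section = 0.37 × 0.75 = 0.2775 mm².
Path length: 25900 mm³ / 0.2775 mm² → 93333.3 mm.
Print-move time = 93333.3 / 103, so 906.1 s.
Layers = ⌈26.5/0.37⌉ = 72.
Z-hop total: 72 × 1.3 → 93.6 s.
Total = 906.1 + 93.6 = 999.7 s = 16.7 minutes.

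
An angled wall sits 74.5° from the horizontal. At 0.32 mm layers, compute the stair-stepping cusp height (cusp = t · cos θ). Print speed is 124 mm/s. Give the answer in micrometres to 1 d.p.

85.5 μm

cos(74.5°) = 0.2672, so cusp = 0.32 × 0.2672 = 0.085504 mm → 85.5 μm.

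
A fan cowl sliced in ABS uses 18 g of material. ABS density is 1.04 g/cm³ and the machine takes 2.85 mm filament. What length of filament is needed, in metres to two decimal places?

Extruded volume: 18/1.04 = 17.3077 cm³ (17307.7 mm³).
Cross-section of 2.85 mm filament: π·(2.85/2)² = 6.3794 mm².
Length = 17307.7 / 6.3794 = 2713.06 mm = 2.71 m.

2.71 m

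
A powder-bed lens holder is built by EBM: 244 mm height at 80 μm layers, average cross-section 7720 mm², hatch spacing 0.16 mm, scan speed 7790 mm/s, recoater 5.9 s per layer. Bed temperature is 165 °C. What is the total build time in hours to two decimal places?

10.25 hours

Number of layers: 244 / 0.08 → 3050 (rounded up).
Scan path per layer = 7720 / 0.16, so 48250 mm.
Beam time per layer = 48250 / 7790 = 6.1938 s.
Time per layer: 6.1938 + 5.9 → 12.0938 s.
Build time = 3050 × 12.0938 = 36886.09 s = 10.25 hours.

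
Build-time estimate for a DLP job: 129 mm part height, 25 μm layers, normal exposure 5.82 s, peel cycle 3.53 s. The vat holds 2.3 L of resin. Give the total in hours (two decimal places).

Number of layers: 129 / 0.025 → 5160 (rounded up).
Cycle time: 5.82 + 3.53 → 9.35 s.
Build time: 5160 × 9.35 s = 48246 s, i.e. 13.40 hours.

13.40 hours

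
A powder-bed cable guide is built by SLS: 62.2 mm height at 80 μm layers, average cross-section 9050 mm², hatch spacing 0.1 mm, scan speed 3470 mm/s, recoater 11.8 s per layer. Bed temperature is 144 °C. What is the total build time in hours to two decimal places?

Layers = ⌈62.2/0.08⌉ = 778.
Scan path per layer = 9050 / 0.1, so 90500 mm.
Per-layer scan time: 90500 / 3470 → 26.0807 s.
Time per layer = 26.0807 + 11.8, so 37.8807 s.
778 layers × 37.8807 s/layer = 29471.1846 s, i.e. 8.19 hours.

8.19 hours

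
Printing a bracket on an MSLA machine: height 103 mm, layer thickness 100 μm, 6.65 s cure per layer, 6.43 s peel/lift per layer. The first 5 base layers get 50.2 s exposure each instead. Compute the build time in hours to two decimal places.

3.80 hours

Layers = ⌈103/0.1⌉ = 1030.
Bottom layers: 5 × (50.2 + 6.43) → 283.15 s.
Regular layers = 1025 × (6.65 + 6.43) = 13407 s.
Sum: 283.15 + 13407 = 13690.15 s → 3.80 hours.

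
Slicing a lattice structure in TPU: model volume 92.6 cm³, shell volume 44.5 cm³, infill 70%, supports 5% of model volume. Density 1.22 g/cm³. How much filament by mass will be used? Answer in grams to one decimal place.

101.0 g

Interior volume: 92.6 − 44.5 → 48.1 cm³.
Infill deposited = 0.70 × 48.1 = 33.67 cm³.
Support: 0.05 × 92.6 → 4.63 cm³.
Deposited volume = 44.5 + 33.67 + 4.63, so 82.8 cm³.
Mass = 82.8 × 1.22, so 101.016 g.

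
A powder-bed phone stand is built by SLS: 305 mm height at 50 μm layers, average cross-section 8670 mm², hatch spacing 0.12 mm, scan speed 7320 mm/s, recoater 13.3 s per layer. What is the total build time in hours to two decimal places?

Layers = ⌈305/0.05⌉ = 6100.
Per-layer scan distance: 8670 / 0.12 → 72250 mm.
Laser time per layer = 72250 / 7320 = 9.8702 s.
Per-layer time: 9.8702 + 13.3 → 23.1702 s.
Total: 6100 × 23.1702 s = 141338.22 s → 39.26 hours.

39.26 hours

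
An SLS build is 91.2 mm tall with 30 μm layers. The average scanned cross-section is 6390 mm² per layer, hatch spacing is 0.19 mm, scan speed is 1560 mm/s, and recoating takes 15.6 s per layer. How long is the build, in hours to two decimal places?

31.38 hours

Number of layers: 91.2 / 0.03 → 3040 (rounded up).
Scan path per layer: 6390 / 0.19 → 33631.6 mm.
Laser time per layer: 33631.6 / 1560 → 21.5587 s.
Per-layer time: 21.5587 + 15.6 → 37.1587 s.
Build time = 3040 × 37.1587 = 112962.448 s = 31.38 hours.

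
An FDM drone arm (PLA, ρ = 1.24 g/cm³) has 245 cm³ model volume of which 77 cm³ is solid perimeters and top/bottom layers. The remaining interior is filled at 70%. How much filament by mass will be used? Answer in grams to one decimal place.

241.3 g

Volume inside the shell: 245 − 77 → 168 cm³.
Deposited infill: 0.70 × 168 → 117.6 cm³.
Total printed volume = 77 + 117.6 = 194.6 cm³.
Mass = 194.6 × 1.24 = 241.304 g.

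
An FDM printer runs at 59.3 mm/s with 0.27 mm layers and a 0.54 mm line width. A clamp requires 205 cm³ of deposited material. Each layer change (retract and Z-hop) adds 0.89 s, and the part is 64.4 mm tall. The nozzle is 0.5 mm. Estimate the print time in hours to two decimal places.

Bead cross-section = 0.27 × 0.54 = 0.1458 mm².
Total extruded path = 205000/0.1458 = 1406035.7 mm.
Time extruding: 1406035.7 / 59.3 → 23710.6 s.
Layers = ⌈64.4/0.27⌉ = 239.
Non-print overhead = 239 × 0.89 = 212.71 s.
Altogether 23710.6 + 212.71 = 23923.31 s, i.e. 6.65 hours.

6.65 hours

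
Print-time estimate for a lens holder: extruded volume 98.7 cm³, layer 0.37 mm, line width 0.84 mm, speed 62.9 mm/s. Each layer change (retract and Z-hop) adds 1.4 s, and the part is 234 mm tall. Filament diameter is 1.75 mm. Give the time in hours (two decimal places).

Bead cross-section = 0.37 × 0.84 = 0.3108 mm².
Total extruded path = 98700/0.3108 = 317567.6 mm.
Time extruding: 317567.6 / 62.9 → 5048.8 s.
Number of layers: 234 / 0.37 → 633 (rounded up).
Layer-change overhead = 633 × 1.4 = 886.2 s.
Total = 5048.8 + 886.2 = 5935 s = 1.65 hours.

1.65 hours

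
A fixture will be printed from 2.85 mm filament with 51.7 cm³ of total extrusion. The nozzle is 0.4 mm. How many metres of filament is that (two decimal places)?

Filament cross-section = π × (2.85/2)² = 6.3794 mm².
L = 51700 mm³ / 6.3794 mm² = 8104.21 mm, i.e. 8.10 m.

8.10 m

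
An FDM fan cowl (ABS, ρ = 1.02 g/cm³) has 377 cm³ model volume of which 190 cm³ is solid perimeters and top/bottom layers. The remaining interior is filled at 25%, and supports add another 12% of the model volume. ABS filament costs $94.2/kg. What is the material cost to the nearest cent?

$27.09

Volume inside the shell = 377 − 190, so 187 cm³.
Infill deposited = 0.25 × 187, so 46.75 cm³.
Support: 0.12 × 377 → 45.24 cm³.
Total extruded = 190 + 46.75 + 45.24 = 281.99 cm³.
Mass = 281.99 × 1.02 = 287.6298 g.
Cost = 287.6298 g / 1000 × $94.2/kg = $27.09.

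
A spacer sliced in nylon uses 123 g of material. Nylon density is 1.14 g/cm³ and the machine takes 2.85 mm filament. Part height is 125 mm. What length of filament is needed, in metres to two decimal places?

Volume = 123 g / 1.14 g·cm⁻³ = 107.8947 cm³ = 107894.7 mm³.
Cross-section of 2.85 mm filament: π·(2.85/2)² = 6.3794 mm².
L = V/A = 107894.7/6.3794 = 16912.99 mm → 16.91 m.

16.91 m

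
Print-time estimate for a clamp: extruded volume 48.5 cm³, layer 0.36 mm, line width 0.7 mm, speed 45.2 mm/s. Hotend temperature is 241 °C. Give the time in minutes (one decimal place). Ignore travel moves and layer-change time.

Bead cross-section = 0.36 × 0.7 = 0.252 mm².
Total extruded path = 48500/0.252 = 192460.3 mm.
Print-move time: 192460.3 / 45.2 → 4258 s.
In the requested units: 4258 s = 71.0 minutes.

71.0 minutes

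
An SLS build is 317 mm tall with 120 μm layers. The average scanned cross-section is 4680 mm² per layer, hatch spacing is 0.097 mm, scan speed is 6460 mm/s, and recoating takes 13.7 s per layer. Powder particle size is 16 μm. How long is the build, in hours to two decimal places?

15.54 hours

Layer count = ceil(317 / 0.12) = 2642.
Scan path per layer = 4680 / 0.097, so 48247.4 mm.
Scan time per layer = 48247.4 / 6460 = 7.4686 s.
Layer cycle = 7.4686 + 13.7 = 21.1686 s.
Build time = 2642 × 21.1686 = 55927.4412 s = 15.54 hours.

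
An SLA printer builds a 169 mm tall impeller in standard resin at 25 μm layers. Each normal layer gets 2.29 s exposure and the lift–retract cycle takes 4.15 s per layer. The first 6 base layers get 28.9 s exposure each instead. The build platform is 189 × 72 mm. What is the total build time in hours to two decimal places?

Number of layers: 169 / 0.025 → 6760 (rounded up).
Base layers = 6 × (28.9 + 4.15) = 198.3 s.
Remaining layers = 6754 × (2.29 + 4.15) = 43495.76 s.
Total = 198.3 + 43495.76 = 43694.06 s = 12.14 hours.

12.14 hours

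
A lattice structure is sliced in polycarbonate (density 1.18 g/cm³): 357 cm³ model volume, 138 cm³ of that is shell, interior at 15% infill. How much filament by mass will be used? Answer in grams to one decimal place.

201.6 g

Infill region = 357 − 138, so 219 cm³.
Deposited infill = 0.15 × 219, so 32.85 cm³.
Total extruded = 138 + 32.85 = 170.85 cm³.
Mass = 170.85 × 1.18 = 201.603 g.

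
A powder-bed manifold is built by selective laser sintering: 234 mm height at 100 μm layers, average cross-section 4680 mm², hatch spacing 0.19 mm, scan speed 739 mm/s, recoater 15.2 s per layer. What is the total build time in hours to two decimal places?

Layers = ⌈234/0.1⌉ = 2340.
Per-layer scan distance = 4680 / 0.19, so 24631.6 mm.
Per-layer scan time: 24631.6 / 739 → 33.331 s.
Per-layer time = 33.331 + 15.2, so 48.531 s.
Build time = 2340 × 48.531 = 113562.54 s = 31.55 hours.

31.55 hours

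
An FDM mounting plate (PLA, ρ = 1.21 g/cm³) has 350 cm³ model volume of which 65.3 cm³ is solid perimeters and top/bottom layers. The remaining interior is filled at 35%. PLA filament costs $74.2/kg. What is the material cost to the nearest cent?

Infill region = 350 − 65.3 = 284.7 cm³.
Deposited infill = 0.35 × 284.7 = 99.645 cm³.
Deposited volume = 65.3 + 99.645, so 164.945 cm³.
Mass = 164.945 × 1.21 = 199.58345 g.
Cost = 199.58345 g / 1000 × $74.2/kg = $14.81.

$14.81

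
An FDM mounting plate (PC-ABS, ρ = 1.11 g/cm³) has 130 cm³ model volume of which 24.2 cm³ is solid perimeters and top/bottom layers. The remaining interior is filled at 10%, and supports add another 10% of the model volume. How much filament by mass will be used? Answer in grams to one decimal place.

53.0 g

Interior volume: 130 − 24.2 → 105.8 cm³.
Deposited infill = 0.10 × 105.8, so 10.58 cm³.
Support: 0.10 × 130 → 13 cm³.
Total printed volume: 24.2 + 10.58 + 13 → 47.78 cm³.
Mass = 47.78 × 1.11, so 53.0358 g.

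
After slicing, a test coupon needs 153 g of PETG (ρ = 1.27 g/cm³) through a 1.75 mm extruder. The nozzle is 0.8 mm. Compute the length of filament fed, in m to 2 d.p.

50.09 m

Volume = 153 g / 1.27 g·cm⁻³ = 120.4724 cm³ = 120472.4 mm³.
Filament cross-section = π × (1.75/2)² = 2.4053 mm².
L = V/A = 120472.4/2.4053 = 50086.23 mm → 50.09 m.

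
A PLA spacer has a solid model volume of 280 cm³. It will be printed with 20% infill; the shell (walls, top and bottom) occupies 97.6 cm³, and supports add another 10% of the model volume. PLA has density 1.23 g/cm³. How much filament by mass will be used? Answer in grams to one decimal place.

Volume inside the shell: 280 − 97.6 → 182.4 cm³.
Deposited infill = 0.20 × 182.4, so 36.48 cm³.
Support = 0.10 × 280 = 28 cm³.
Total printed volume = 97.6 + 36.48 + 28, so 162.08 cm³.
Mass = 162.08 × 1.23 = 199.3584 g.

199.4 g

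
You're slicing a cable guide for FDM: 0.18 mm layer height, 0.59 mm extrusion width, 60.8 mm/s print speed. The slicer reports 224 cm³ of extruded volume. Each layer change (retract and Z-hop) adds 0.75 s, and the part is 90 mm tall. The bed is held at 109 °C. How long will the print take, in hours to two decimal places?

Extrusion cross-section = 0.18 × 0.59, so 0.1062 mm².
Total extruded path = 224000/0.1062 = 2109227.9 mm.
Extrusion time = 2109227.9 / 60.8, so 34691.2 s.
Layer count = ceil(90 / 0.18) = 500.
Non-print overhead = 500 × 0.75, so 375 s.
Altogether 34691.2 + 375 = 35066.2 s, i.e. 9.74 hours.

9.74 hours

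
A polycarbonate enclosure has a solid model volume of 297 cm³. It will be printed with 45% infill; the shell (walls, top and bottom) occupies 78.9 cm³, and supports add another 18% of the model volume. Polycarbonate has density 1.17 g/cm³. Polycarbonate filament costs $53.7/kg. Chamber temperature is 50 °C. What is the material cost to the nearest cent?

$14.48

Volume inside the shell = 297 − 78.9 = 218.1 cm³.
Infill volume = 0.45 × 218.1 = 98.145 cm³.
Support = 0.18 × 297, so 53.46 cm³.
Total extruded: 78.9 + 98.145 + 53.46 → 230.505 cm³.
Mass = 230.505 × 1.17 = 269.69085 g.
At $53.7/kg: 269.69085/1000 × 53.7 = $14.48.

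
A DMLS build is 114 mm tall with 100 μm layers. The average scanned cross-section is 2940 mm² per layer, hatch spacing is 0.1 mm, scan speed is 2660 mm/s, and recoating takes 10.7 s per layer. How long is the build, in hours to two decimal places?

Layer count = ceil(114 / 0.1) = 1140.
Per-layer scan distance = 2940 / 0.1 = 29400 mm.
Per-layer scan time = 29400 / 2660 = 11.0526 s.
Layer cycle = 11.0526 + 10.7, so 21.7526 s.
Build time = 1140 × 21.7526 = 24797.964 s = 6.89 hours.

6.89 hours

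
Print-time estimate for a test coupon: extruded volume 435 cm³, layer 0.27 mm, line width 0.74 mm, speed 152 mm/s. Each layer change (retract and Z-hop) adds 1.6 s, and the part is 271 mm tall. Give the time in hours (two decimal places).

4.42 hours

Line area = 0.27 × 0.74, so 0.1998 mm².
Path length: 435000 mm³ / 0.1998 mm² → 2177177.2 mm.
Time extruding: 2177177.2 / 152 → 14323.5 s.
Number of layers: 271 / 0.27 → 1004 (rounded up).
Non-print overhead: 1004 × 1.6 → 1606.4 s.
Altogether 14323.5 + 1606.4 = 15929.9 s, i.e. 4.42 hours.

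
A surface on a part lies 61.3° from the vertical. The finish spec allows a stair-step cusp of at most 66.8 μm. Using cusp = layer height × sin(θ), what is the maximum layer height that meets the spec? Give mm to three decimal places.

0.076 mm

Layer height = cusp / sin(61.3°) = 0.0668 / 0.8771 = 0.076 mm.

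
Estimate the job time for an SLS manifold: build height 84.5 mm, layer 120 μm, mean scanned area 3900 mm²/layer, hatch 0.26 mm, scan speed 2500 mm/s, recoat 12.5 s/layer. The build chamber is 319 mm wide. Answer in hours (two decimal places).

3.62 hours

Layer count = ceil(84.5 / 0.12) = 705.
Scan path per layer = 3900 / 0.26, so 15000 mm.
Scan time per layer: 15000 / 2500 → 6 s.
Per-layer time: 6 + 12.5 → 18.5 s.
Total: 705 × 18.5 s = 13042.5 s → 3.62 hours.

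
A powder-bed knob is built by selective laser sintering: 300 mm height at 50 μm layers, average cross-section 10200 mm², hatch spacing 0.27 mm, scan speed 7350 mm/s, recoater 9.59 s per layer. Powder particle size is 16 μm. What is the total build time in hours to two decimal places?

Number of layers: 300 / 0.05 → 6000 (rounded up).
Scan path per layer: 10200 / 0.27 → 37777.8 mm.
Per-layer scan time = 37777.8 / 7350 = 5.1398 s.
Layer cycle: 5.1398 + 9.59 → 14.7298 s.
Total: 6000 × 14.7298 s = 88378.8 s → 24.55 hours.

24.55 hours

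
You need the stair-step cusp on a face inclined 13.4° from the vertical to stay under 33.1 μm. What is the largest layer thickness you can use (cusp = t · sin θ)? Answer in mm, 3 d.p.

sin(13.4°) = 0.2317; t_max = 0.0331/0.2317 = 0.143 mm.

0.143 mm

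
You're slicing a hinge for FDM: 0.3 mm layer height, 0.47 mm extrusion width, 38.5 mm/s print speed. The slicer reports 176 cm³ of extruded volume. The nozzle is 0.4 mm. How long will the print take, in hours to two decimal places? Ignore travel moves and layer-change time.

9.01 hours

Bead cross-section = 0.3 × 0.47 = 0.141 mm².
Path length: 176000 mm³ / 0.141 mm² → 1248227 mm.
Extrusion time = 1248227 / 38.5 = 32421.5 s.
32421.5 s = 9.01 hours.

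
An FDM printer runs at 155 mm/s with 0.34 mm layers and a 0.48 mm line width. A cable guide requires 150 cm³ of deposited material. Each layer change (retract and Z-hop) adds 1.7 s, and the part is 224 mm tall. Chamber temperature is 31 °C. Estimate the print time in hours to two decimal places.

Bead cross-section = 0.34 × 0.48 = 0.1632 mm².
Total extruded path = 150000/0.1632 = 919117.6 mm.
Time extruding = 919117.6 / 155, so 5929.8 s.
Number of layers: 224 / 0.34 → 659 (rounded up).
Non-print overhead = 659 × 1.7 = 1120.3 s.
Altogether 5929.8 + 1120.3 = 7050.1 s, i.e. 1.96 hours.

1.96 hours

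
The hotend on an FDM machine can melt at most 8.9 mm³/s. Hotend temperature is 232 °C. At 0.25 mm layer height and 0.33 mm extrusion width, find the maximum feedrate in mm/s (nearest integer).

108 mm/s

A: 0.25 × 0.33 → 0.0825 mm².
Max speed = 8.9 / 0.0825 = 107.88 ≈ 108 mm/s.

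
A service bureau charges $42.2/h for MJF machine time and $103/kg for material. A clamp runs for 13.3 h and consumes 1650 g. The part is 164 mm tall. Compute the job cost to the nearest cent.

$731.21

Machine-time cost = 42.2 × 13.3 = $561.26.
Material cost = 103 × 1650/1000 = $169.95.
Total = 561.26 + 169.95 = $731.21.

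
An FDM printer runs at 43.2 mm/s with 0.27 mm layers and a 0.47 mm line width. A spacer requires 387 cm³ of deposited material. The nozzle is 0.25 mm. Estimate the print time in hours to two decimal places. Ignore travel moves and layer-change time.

Line area: 0.27 × 0.47 → 0.1269 mm².
Toolpath length = 387 cm³ / 0.1269 mm² = 387000 / 0.1269 = 3049645.4 mm.
Extrusion time = 3049645.4 / 43.2, so 70593.6 s.
That's 70593.6 s → 19.61 hours.

19.61 hours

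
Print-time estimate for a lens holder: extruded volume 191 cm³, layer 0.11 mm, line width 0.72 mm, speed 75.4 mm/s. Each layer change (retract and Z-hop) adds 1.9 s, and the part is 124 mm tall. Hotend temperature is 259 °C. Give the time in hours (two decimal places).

9.48 hours

Line area = 0.11 × 0.72, so 0.0792 mm².
Path length: 191000 mm³ / 0.0792 mm² → 2411616.2 mm.
Time extruding: 2411616.2 / 75.4 → 31984.3 s.
Layers = ⌈124/0.11⌉ = 1128.
Layer-change overhead = 1128 × 1.9, so 2143.2 s.
Altogether 31984.3 + 2143.2 = 34127.5 s, i.e. 9.48 hours.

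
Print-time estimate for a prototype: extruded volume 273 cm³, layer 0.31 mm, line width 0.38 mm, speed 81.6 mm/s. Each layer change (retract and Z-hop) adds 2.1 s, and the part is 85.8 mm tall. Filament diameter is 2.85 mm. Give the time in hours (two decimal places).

8.05 hours

Bead cross-section = 0.31 × 0.38 = 0.1178 mm².
Total extruded path = 273000/0.1178 = 2317487.3 mm.
Print-move time = 2317487.3 / 81.6, so 28400.6 s.
Number of layers: 85.8 / 0.31 → 277 (rounded up).
Non-print overhead: 277 × 2.1 → 581.7 s.
Altogether 28400.6 + 581.7 = 28982.3 s, i.e. 8.05 hours.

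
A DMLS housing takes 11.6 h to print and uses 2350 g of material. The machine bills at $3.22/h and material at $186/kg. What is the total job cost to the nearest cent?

$474.45

Time charge = 3.22 × 11.6 = $37.352.
Material cost: 186 × 2350/1000 → $437.10.
Total = 37.352 + 437.10 = 474.452 ≈ $474.45.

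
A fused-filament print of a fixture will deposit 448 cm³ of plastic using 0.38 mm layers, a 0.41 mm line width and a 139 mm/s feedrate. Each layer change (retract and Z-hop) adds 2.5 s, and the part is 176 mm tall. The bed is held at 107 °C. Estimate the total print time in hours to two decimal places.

6.07 hours

Line area: 0.38 × 0.41 → 0.1558 mm².
Total extruded path = 448000/0.1558 = 2875481.4 mm.
Extrusion time: 2875481.4 / 139 → 20686.9 s.
Layers = ⌈176/0.38⌉ = 464.
Non-print overhead = 464 × 2.5 = 1160 s.
Total = 20686.9 + 1160 = 21846.9 s = 6.07 hours.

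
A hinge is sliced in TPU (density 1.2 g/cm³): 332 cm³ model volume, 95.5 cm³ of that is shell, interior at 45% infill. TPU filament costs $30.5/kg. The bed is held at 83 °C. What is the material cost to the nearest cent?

$7.39

Volume inside the shell: 332 − 95.5 → 236.5 cm³.
Infill deposited = 0.45 × 236.5 = 106.425 cm³.
Total printed volume: 95.5 + 106.425 → 201.925 cm³.
Mass = 201.925 × 1.2 = 242.31 g.
Cost = 242.31 g / 1000 × $30.5/kg = $7.39.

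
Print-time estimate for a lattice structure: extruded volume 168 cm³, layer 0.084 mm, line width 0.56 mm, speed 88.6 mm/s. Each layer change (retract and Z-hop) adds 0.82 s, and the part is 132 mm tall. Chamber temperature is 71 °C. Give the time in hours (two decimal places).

11.56 hours

Bead cross-section = 0.084 × 0.56 = 0.04704 mm².
Toolpath length = 168 cm³ / 0.04704 mm² = 168000 / 0.04704 = 3571428.6 mm.
Time extruding: 3571428.6 / 88.6 → 40309.6 s.
Layer count = ceil(132 / 0.084) = 1572.
Layer-change overhead = 1572 × 0.82 = 1289.04 s.
Altogether 40309.6 + 1289.04 = 41598.64 s, i.e. 11.56 hours.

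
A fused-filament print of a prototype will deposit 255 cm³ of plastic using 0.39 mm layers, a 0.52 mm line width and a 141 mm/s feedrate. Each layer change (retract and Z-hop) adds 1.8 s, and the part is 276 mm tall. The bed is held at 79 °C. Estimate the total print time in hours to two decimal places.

Extrusion cross-section: 0.39 × 0.52 → 0.2028 mm².
Total extruded path = 255000/0.2028 = 1257396.4 mm.
Time extruding: 1257396.4 / 141 → 8917.7 s.
Number of layers: 276 / 0.39 → 708 (rounded up).
Layer-change overhead: 708 × 1.8 → 1274.4 s.
Total = 8917.7 + 1274.4 = 10192.1 s = 2.83 hours.

2.83 hours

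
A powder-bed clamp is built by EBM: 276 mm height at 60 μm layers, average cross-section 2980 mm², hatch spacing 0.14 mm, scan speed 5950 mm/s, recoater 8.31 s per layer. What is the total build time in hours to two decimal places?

15.19 hours

Layer count = ceil(276 / 0.06) = 4600.
Scan path per layer = 2980 / 0.14, so 21285.7 mm.
Scan time per layer: 21285.7 / 5950 → 3.5774 s.
Per-layer time = 3.5774 + 8.31 = 11.8874 s.
4600 layers × 11.8874 s/layer = 54682.04 s, i.e. 15.19 hours.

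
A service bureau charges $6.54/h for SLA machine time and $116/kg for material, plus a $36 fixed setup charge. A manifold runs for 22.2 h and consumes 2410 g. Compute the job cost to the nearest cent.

Time charge = 6.54 × 22.2, so $145.188.
Material charge: 116 × 2410/1000 → $279.56.
Total = 145.188 + 279.56 + 36 = 460.748 ≈ $460.75.

$460.75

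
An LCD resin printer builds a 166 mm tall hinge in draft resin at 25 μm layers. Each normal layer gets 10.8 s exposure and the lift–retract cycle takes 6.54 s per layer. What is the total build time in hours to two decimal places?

31.98 hours

Layers = ⌈166/0.025⌉ = 6640.
Cycle time = 10.8 + 6.54 = 17.34 s.
Total = 6640 × 17.34 = 115137.6 s = 31.98 hours.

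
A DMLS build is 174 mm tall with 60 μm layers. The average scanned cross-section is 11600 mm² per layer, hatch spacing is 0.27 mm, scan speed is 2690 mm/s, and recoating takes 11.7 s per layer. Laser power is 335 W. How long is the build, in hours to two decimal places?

Layer count = ceil(174 / 0.06) = 2900.
Hatch length per layer = 11600 / 0.27 = 42963 mm.
Laser time per layer = 42963 / 2690, so 15.9714 s.
Per-layer time = 15.9714 + 11.7, so 27.6714 s.
Build time = 2900 × 27.6714 = 80247.06 s = 22.29 hours.

22.29 hours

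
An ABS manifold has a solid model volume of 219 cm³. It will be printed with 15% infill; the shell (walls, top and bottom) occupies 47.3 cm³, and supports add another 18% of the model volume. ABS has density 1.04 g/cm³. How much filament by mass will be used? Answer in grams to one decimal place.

Infill region: 219 − 47.3 → 171.7 cm³.
Infill deposited = 0.15 × 171.7, so 25.755 cm³.
Support = 0.18 × 219 = 39.42 cm³.
Total printed volume = 47.3 + 25.755 + 39.42, so 112.475 cm³.
Mass = 112.475 × 1.04 = 116.974 g.

117.0 g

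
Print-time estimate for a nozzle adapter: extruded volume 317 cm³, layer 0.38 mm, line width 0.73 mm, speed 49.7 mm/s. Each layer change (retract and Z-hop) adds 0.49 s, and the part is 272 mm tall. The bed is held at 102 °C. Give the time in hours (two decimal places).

6.48 hours

Extrusion cross-section = 0.38 × 0.73 = 0.2774 mm².
Total extruded path = 317000/0.2774 = 1142754.1 mm.
Time extruding = 1142754.1 / 49.7 = 22993 s.
Layer count = ceil(272 / 0.38) = 716.
Z-hop total: 716 × 0.49 → 350.84 s.
Total = 22993 + 350.84 = 23343.84 s = 6.48 hours.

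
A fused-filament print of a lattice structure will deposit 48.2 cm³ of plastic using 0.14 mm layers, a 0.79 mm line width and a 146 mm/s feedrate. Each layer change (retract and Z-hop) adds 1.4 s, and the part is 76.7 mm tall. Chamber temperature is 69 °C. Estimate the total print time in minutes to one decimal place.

Line area: 0.14 × 0.79 → 0.1106 mm².
Toolpath length = 48.2 cm³ / 0.1106 mm² = 48200 / 0.1106 = 435804.7 mm.
Extrusion time = 435804.7 / 146 = 2985 s.
Layer count = ceil(76.7 / 0.14) = 548.
Layer-change overhead = 548 × 1.4 = 767.2 s.
Total = 2985 + 767.2 = 3752.2 s = 62.5 minutes.

62.5 minutes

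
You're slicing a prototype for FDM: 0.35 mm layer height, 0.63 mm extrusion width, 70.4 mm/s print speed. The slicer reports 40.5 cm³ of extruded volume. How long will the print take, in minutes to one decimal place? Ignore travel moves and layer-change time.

Line area = 0.35 × 0.63, so 0.2205 mm².
Path length: 40500 mm³ / 0.2205 mm² → 183673.5 mm.
Time extruding = 183673.5 / 70.4, so 2609 s.
Converting: 2609 s = 43.5 minutes.

43.5 minutes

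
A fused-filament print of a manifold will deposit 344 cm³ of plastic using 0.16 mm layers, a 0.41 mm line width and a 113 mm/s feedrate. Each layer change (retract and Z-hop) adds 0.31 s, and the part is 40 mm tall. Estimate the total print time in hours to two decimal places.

12.91 hours

Line area = 0.16 × 0.41, so 0.0656 mm².
Toolpath length = 344 cm³ / 0.0656 mm² = 344000 / 0.0656 = 5243902.4 mm.
Time extruding: 5243902.4 / 113 → 46406.2 s.
Layers = ⌈40/0.16⌉ = 250.
Layer-change overhead: 250 × 0.31 → 77.5 s.
Altogether 46406.2 + 77.5 = 46483.7 s, i.e. 12.91 hours.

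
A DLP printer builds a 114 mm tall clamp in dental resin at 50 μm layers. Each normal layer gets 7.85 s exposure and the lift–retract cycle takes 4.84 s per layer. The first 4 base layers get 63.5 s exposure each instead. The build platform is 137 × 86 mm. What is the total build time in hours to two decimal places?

Number of layers: 114 / 0.05 → 2280 (rounded up).
Base layers: 4 × (63.5 + 4.84) → 273.36 s.
Regular layers = 2276 × (7.85 + 4.84), so 28882.44 s.
Sum: 273.36 + 28882.44 = 29155.8 s → 8.10 hours.

8.10 hours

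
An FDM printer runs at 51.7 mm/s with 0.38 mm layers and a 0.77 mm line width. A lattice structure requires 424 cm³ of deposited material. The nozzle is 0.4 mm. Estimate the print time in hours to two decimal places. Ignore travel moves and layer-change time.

Extrusion cross-section: 0.38 × 0.77 → 0.2926 mm².
Path length: 424000 mm³ / 0.2926 mm² → 1449077.2 mm.
Print-move time = 1449077.2 / 51.7 = 28028.6 s.
In the requested units: 28028.6 s = 7.79 hours.

7.79 hours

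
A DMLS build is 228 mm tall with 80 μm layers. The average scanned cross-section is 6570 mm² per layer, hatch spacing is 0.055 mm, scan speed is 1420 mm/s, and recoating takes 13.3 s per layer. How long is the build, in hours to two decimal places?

Layer count = ceil(228 / 0.08) = 2850.
Per-layer scan distance = 6570 / 0.055 = 119454.5 mm.
Laser time per layer: 119454.5 / 1420 → 84.1229 s.
Layer cycle: 84.1229 + 13.3 → 97.4229 s.
Total: 2850 × 97.4229 s = 277655.265 s → 77.13 hours.

77.13 hours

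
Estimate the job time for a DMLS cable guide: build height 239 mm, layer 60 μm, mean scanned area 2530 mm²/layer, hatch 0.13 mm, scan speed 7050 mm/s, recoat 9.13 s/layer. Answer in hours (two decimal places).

Layer count = ceil(239 / 0.06) = 3984.
Scan path per layer = 2530 / 0.13, so 19461.5 mm.
Scan time per layer = 19461.5 / 7050 = 2.7605 s.
Layer cycle = 2.7605 + 9.13, so 11.8905 s.
Build time = 3984 × 11.8905 = 47371.752 s = 13.16 hours.

13.16 hours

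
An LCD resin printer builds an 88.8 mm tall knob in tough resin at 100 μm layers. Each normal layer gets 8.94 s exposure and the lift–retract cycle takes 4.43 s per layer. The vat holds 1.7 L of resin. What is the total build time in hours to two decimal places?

3.30 hours

Layer count = ceil(88.8 / 0.1) = 888.
Per-layer time = 8.94 + 4.43 = 13.37 s.
Total = 888 × 13.37 = 11872.56 s = 3.30 hours.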